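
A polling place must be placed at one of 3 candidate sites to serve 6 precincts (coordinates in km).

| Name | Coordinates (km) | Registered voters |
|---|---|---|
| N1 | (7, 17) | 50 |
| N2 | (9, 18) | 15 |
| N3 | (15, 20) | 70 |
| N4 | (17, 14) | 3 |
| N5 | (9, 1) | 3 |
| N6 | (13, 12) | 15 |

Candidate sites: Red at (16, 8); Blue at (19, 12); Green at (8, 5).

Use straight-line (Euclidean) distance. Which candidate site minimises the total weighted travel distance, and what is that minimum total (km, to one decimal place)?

Blue, total 1594.1 km

Total weighted distance at each candidate:
  Red (16, 8): total = 1785.4
  Blue (19, 12): total = 1594.1
  Green (8, 5): total = 2135.9
Minimum is at Blue with total 1594.1 km.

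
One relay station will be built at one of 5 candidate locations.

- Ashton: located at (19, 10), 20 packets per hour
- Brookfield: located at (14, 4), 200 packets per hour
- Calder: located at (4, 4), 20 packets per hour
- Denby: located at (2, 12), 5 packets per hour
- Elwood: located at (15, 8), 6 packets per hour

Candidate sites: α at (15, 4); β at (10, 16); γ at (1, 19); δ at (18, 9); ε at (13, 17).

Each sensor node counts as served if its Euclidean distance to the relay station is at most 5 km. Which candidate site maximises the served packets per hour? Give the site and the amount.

Coverage radius r = 5 km; a point is covered iff (Δx)²+(Δy)² ≤ 5² = 25.
  α (15, 4): covers {Brookfield, Elwood} → 206
  β (10, 16): covers {none} → 0
  γ (1, 19): covers {none} → 0
  δ (18, 9): covers {Ashton, Elwood} → 26
  ε (13, 17): covers {none} → 0
Maximum coverage at α: 206 packets per hour.

α, covering 206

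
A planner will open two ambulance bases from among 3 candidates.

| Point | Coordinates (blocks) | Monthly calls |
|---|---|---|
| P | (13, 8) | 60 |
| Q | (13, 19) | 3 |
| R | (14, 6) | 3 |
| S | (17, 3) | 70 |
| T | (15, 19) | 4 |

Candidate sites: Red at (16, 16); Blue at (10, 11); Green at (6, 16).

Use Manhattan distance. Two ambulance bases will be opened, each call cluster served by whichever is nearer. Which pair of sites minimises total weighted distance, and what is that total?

{Red, Blue}, total 1401

Evaluate every pair (each demand assigned to the nearer of the two):
  {Red, Blue}: total = 1401
  {Blue, Green}: total = 1515
  {Red, Green}: total = 1710
Best pair: {Red, Blue} with total 1401.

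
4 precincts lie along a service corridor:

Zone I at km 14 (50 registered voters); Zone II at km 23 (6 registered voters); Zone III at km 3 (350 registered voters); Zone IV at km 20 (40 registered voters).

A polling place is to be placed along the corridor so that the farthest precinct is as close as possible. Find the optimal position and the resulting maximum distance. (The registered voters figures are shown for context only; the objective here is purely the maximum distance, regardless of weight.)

location 13, max distance 10

The 1-center on a line is the midpoint of the two extreme points: leftmost at 3, rightmost at 23.
Optimal location = (3 + 23)/2 = 13; maximum distance = (23 − 3)/2 = 10.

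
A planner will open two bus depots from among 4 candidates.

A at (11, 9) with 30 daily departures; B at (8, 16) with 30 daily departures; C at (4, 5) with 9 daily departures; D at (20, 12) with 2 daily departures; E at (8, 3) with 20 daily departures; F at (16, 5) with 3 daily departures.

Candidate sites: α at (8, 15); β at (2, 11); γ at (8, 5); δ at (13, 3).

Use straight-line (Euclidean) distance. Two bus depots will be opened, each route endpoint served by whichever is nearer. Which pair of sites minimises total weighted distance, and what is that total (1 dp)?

Evaluate every pair (each demand assigned to the nearer of the two):
  {α, γ}: total = 304.7
  {α, δ}: total = 436.3
  {β, γ}: total = 512.1
  {α, β}: total = 551.3
  {γ, δ}: total = 589.6
  {β, δ}: total = 614.6
Best pair: {α, γ} with total 304.7.

{α, γ}, total 304.7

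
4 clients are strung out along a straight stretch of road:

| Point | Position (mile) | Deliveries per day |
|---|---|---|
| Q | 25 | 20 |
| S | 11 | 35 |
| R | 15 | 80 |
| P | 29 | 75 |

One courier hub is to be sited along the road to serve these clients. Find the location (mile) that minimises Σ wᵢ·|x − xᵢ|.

For a sum of weighted absolute distances on a line, the optimum is the weighted median (not the mean). Total weight W = 210; half-weight = 105.
Sort by position and accumulate weight:
  mile 11 (S, w=35) → cum 35
  mile 15 (R, w=80) → cum 115  ≥ 105 → median here
  mile 25 (Q, w=20) → cum 135
  mile 29 (P, w=75) → cum 210
Optimal location: mile 15.

x = 15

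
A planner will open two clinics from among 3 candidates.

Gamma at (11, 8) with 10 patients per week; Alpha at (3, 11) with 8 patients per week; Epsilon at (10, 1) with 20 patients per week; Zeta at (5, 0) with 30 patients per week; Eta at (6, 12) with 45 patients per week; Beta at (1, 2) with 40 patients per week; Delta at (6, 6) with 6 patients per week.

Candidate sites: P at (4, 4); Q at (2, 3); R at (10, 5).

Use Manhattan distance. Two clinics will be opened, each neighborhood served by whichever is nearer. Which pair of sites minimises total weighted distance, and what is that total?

Evaluate every pair (each demand assigned to the nearer of the two):
  {Q, R}: total = 977
  {P, R}: total = 1008
  {P, Q}: total = 1058
Best pair: {Q, R} with total 977.

{Q, R}, total 977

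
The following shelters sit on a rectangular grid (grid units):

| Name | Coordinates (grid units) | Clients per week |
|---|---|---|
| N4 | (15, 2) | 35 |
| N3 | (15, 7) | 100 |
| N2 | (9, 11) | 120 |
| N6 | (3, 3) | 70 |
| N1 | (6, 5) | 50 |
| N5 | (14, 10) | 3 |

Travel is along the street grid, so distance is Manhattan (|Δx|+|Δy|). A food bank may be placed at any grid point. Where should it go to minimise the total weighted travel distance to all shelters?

Manhattan distance separates: Σwᵢ(|x−xᵢ|+|y−yᵢ|) = Σwᵢ|x−xᵢ| + Σwᵢ|y−yᵢ|, so x and y are optimised independently as 1-D weighted medians.
Total weight W = 378; half = 189.
x-coordinate, sorted with cumulative weight:
  x=3 (N6, w=70) cum 70
  x=6 (N1, w=50) cum 120
  x=9 (N2, w=120) cum 240  ← median
  x=14 (N5, w=3) cum 243
  x=15 (N4, w=35) cum 278
  x=15 (N3, w=100) cum 378
⇒ x* = 9
y-coordinate, sorted with cumulative weight:
  y=2 (N4, w=35) cum 35
  y=3 (N6, w=70) cum 105
  y=5 (N1, w=50) cum 155
  y=7 (N3, w=100) cum 255  ← median
  y=10 (N5, w=3) cum 258
  y=11 (N2, w=120) cum 378
⇒ y* = 7

(9, 7)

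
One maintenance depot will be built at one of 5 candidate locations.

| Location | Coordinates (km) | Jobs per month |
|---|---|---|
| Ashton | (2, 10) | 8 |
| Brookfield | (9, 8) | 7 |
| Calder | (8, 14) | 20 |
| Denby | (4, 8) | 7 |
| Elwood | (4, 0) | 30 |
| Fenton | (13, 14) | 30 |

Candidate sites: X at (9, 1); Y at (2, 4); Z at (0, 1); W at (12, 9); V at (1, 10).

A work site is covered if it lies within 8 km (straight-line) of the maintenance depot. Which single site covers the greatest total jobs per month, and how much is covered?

W, covering 57

Coverage radius r = 8 km; a point is covered iff (Δx)²+(Δy)² ≤ 8² = 64.
  X (9, 1): covers {Brookfield, Elwood} → 37
  Y (2, 4): covers {Ashton, Denby, Elwood} → 45
  Z (0, 1): covers {Elwood} → 30
  W (12, 9): covers {Brookfield, Calder, Fenton} → 57
  V (1, 10): covers {Ashton, Denby} → 15
Maximum coverage at W: 57 jobs per month.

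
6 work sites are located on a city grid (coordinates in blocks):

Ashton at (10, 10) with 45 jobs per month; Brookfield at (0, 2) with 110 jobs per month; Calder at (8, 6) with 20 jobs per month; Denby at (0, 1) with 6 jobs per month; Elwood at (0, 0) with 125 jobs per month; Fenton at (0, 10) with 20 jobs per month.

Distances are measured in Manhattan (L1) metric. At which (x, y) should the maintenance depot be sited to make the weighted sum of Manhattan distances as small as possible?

(0, 2)

Manhattan distance separates: Σwᵢ(|x−xᵢ|+|y−yᵢ|) = Σwᵢ|x−xᵢ| + Σwᵢ|y−yᵢ|, so x and y are optimised independently as 1-D weighted medians.
Total weight W = 326; half = 163.
x-coordinate, sorted with cumulative weight:
  x=0 (Brookfield, w=110) cum 110
  x=0 (Denby, w=6) cum 116
  x=0 (Elwood, w=125) cum 241  ← median
  x=0 (Fenton, w=20) cum 261
  x=8 (Calder, w=20) cum 281
  x=10 (Ashton, w=45) cum 326
⇒ x* = 0
y-coordinate, sorted with cumulative weight:
  y=0 (Elwood, w=125) cum 125
  y=1 (Denby, w=6) cum 131
  y=2 (Brookfield, w=110) cum 241  ← median
  y=6 (Calder, w=20) cum 261
  y=10 (Ashton, w=45) cum 306
  y=10 (Fenton, w=20) cum 326
⇒ y* = 2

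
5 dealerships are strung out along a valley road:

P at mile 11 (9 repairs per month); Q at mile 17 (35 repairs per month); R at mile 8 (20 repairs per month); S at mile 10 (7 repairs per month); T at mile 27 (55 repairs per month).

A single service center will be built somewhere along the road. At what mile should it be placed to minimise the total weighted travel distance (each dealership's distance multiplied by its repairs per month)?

x = 17

For a sum of weighted absolute distances on a line, the optimum is the weighted median (not the mean). Total weight W = 126; half-weight = 63.
Sort by position and accumulate weight:
  mile 8 (R, w=20) → cum 20
  mile 10 (S, w=7) → cum 27
  mile 11 (P, w=9) → cum 36
  mile 17 (Q, w=35) → cum 71  ≥ 63 → median here
  mile 27 (T, w=55) → cum 126
Optimal location: mile 17.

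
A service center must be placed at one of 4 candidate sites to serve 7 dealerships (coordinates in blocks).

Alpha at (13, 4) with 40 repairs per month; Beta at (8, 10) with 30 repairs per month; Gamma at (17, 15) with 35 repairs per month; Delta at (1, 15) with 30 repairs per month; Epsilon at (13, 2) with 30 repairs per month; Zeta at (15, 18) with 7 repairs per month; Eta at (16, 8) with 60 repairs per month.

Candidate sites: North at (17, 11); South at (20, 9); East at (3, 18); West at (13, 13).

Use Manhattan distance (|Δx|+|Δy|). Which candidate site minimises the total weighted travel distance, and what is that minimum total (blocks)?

West, total 2089 blocks

Total weighted distance at each candidate:
  North (17, 11): total = 2173
  South (20, 9): total = 2753
  East (3, 18): total = 4339
  West (13, 13): total = 2089
Minimum is at West with total 2089 blocks.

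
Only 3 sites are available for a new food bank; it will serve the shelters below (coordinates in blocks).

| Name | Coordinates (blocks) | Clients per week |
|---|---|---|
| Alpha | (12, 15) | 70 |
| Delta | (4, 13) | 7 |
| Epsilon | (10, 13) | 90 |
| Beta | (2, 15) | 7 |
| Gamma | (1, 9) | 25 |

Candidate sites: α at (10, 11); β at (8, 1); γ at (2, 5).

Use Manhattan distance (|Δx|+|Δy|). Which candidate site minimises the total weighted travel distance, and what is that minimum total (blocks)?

Total weighted distance at each candidate:
  α (10, 11): total = 1015
  β (8, 1): total = 3147
  γ (2, 5): total = 3105
Minimum is at α with total 1015 blocks.

α, total 1015 blocks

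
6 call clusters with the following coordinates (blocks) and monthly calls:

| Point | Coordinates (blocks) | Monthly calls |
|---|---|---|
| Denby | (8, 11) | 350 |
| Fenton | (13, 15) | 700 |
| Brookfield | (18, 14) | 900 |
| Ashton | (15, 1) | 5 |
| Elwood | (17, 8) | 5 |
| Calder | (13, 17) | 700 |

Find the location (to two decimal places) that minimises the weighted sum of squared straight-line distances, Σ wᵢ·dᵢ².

The minimiser of Σwᵢ‖p−pᵢ‖² is the weighted centroid p* = (Σwᵢpᵢ)/(Σwᵢ).
Σwᵢ = 2660.
Σwᵢxᵢ = 350·8 + 700·13 + 900·18 + 5·15 + 5·17 + 700·13 = 37360.
Σwᵢyᵢ = 350·11 + 700·15 + 900·14 + 5·1 + 5·8 + 700·17 = 38895.
x* = 37360/2660 = 14.05, y* = 38895/2660 = 14.62.

(14.05, 14.62)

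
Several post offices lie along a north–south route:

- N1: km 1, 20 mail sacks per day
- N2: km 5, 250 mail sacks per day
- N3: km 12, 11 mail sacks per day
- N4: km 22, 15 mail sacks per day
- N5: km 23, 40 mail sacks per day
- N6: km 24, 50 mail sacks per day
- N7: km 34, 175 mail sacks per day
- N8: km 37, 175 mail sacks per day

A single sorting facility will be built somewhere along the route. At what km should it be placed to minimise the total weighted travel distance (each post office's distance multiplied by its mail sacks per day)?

For a sum of weighted absolute distances on a line, the optimum is the weighted median (not the mean). Total weight W = 736; half-weight = 368.
Sort by position and accumulate weight:
  km 1 (N1, w=20) → cum 20
  km 5 (N2, w=250) → cum 270
  km 12 (N3, w=11) → cum 281
  km 22 (N4, w=15) → cum 296
  km 23 (N5, w=40) → cum 336
  km 24 (N6, w=50) → cum 386  ≥ 368 → median here
  km 34 (N7, w=175) → cum 561
  km 37 (N8, w=175) → cum 736
Optimal location: km 24.

x = 24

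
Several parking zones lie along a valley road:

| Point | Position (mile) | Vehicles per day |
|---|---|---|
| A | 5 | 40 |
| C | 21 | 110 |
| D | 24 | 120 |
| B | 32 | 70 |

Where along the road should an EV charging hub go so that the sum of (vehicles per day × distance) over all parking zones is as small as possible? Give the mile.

x = 24

For a sum of weighted absolute distances on a line, the optimum is the weighted median (not the mean). Total weight W = 340; half-weight = 170.
Sort by position and accumulate weight:
  mile 5 (A, w=40) → cum 40
  mile 21 (C, w=110) → cum 150
  mile 24 (D, w=120) → cum 270  ≥ 170 → median here
  mile 32 (B, w=70) → cum 340
Optimal location: mile 24.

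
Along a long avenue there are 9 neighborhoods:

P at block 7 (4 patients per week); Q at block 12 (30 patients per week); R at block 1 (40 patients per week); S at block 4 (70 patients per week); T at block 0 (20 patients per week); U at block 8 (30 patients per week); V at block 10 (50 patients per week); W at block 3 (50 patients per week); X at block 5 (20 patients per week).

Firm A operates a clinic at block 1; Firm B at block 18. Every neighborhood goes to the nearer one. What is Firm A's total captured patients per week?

234

The indifferent point is the midpoint (1+18)/2 = 9.5; neighborhoods left of it (closer to Firm A at 1) go to Firm A, those right go to Firm B.
  T at 0 (w=20) → Firm A
  R at 1 (w=40) → Firm A
  W at 3 (w=50) → Firm A
  S at 4 (w=70) → Firm A
  X at 5 (w=20) → Firm A
  P at 7 (w=4) → Firm A
  U at 8 (w=30) → Firm A
  V at 10 (w=50) → Firm B
  Q at 12 (w=30) → Firm B
Firm A captures 234; Firm B captures 80.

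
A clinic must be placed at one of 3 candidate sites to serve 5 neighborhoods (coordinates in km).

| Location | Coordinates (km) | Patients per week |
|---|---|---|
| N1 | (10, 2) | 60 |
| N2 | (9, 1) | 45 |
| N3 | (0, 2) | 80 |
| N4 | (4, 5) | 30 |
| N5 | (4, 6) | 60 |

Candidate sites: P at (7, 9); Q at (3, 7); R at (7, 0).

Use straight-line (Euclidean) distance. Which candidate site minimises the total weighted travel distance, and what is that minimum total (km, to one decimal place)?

R, total 1476.8 km

Total weighted distance at each candidate:
  P (7, 9): total = 2024.5
  Q (3, 7): total = 1516.4
  R (7, 0): total = 1476.8
Minimum is at R with total 1476.8 km.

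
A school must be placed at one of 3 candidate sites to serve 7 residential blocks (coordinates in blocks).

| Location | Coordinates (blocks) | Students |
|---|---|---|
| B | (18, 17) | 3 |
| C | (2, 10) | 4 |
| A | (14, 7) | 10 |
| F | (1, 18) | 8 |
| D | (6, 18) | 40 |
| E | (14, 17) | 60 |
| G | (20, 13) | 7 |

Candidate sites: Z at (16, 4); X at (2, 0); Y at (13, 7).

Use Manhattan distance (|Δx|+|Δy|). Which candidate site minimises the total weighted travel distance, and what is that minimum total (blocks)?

Total weighted distance at each candidate:
  Z (16, 4): total = 2358
  X (2, 0): total = 3318
  Y (13, 7): total = 1766
Minimum is at Y with total 1766 blocks.

Y, total 1766 blocks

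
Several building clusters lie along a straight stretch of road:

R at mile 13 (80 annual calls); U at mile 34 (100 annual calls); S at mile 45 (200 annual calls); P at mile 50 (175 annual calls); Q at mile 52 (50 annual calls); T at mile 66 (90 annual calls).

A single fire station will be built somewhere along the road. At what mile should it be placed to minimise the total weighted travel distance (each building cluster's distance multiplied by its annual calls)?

For a sum of weighted absolute distances on a line, the optimum is the weighted median (not the mean). Total weight W = 695; half-weight = 347.5.
Sort by position and accumulate weight:
  mile 13 (R, w=80) → cum 80
  mile 34 (U, w=100) → cum 180
  mile 45 (S, w=200) → cum 380  ≥ 347.5 → median here
  mile 50 (P, w=175) → cum 555
  mile 52 (Q, w=50) → cum 605
  mile 66 (T, w=90) → cum 695
Optimal location: mile 45.

x = 45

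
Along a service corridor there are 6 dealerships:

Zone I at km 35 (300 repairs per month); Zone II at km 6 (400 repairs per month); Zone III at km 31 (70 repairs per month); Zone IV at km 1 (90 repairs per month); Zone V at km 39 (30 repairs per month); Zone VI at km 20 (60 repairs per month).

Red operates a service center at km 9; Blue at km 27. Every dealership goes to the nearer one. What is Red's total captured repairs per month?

The indifferent point is the midpoint (9+27)/2 = 18; dealerships left of it (closer to Red at 9) go to Red, those right go to Blue.
  Zone IV at 1 (w=90) → Red
  Zone II at 6 (w=400) → Red
  Zone VI at 20 (w=60) → Blue
  Zone III at 31 (w=70) → Blue
  Zone I at 35 (w=300) → Blue
  Zone V at 39 (w=30) → Blue
Red captures 490; Blue captures 460.

490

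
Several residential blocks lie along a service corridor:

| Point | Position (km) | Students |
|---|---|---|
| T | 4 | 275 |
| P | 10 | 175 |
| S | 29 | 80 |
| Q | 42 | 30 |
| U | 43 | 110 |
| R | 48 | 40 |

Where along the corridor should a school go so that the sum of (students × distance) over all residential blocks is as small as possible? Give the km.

For a sum of weighted absolute distances on a line, the optimum is the weighted median (not the mean). Total weight W = 710; half-weight = 355.
Sort by position and accumulate weight:
  km 4 (T, w=275) → cum 275
  km 10 (P, w=175) → cum 450  ≥ 355 → median here
  km 29 (S, w=80) → cum 530
  km 42 (Q, w=30) → cum 560
  km 43 (U, w=110) → cum 670
  km 48 (R, w=40) → cum 710
Optimal location: km 10.

x = 10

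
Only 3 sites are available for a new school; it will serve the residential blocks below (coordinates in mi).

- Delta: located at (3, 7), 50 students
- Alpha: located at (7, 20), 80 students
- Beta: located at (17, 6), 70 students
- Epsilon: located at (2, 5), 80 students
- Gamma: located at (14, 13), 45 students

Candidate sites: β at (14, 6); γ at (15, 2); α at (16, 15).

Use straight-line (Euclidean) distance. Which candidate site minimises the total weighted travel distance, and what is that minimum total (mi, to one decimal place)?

β, total 3292.8 mi

Total weighted distance at each candidate:
  β (14, 6): total = 3292.8
  γ (15, 2): total = 4103.2
  α (16, 15): total = 3724.4
Minimum is at β with total 3292.8 mi.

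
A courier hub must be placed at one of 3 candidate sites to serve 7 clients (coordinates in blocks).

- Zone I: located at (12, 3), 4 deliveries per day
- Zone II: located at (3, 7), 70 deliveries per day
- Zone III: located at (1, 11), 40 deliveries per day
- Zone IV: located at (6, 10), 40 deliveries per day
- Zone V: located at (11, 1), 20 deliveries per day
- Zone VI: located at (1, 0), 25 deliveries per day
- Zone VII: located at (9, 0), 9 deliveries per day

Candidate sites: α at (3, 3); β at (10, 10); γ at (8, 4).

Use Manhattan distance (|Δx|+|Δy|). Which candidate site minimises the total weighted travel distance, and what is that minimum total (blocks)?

α, total 1522 blocks

Total weighted distance at each candidate:
  α (3, 3): total = 1522
  β (10, 10): total = 2070
  γ (8, 4): total = 1900
Minimum is at α with total 1522 blocks.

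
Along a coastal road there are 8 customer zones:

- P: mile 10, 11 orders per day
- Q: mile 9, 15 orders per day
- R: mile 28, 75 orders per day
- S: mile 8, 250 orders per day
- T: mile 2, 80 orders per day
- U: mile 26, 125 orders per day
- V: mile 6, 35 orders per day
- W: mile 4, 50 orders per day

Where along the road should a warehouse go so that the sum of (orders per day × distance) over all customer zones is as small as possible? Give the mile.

For a sum of weighted absolute distances on a line, the optimum is the weighted median (not the mean). Total weight W = 641; half-weight = 320.5.
Sort by position and accumulate weight:
  mile 2 (T, w=80) → cum 80
  mile 4 (W, w=50) → cum 130
  mile 6 (V, w=35) → cum 165
  mile 8 (S, w=250) → cum 415  ≥ 320.5 → median here
  mile 9 (Q, w=15) → cum 430
  mile 10 (P, w=11) → cum 441
  mile 26 (U, w=125) → cum 566
  mile 28 (R, w=75) → cum 641
Optimal location: mile 8.

x = 8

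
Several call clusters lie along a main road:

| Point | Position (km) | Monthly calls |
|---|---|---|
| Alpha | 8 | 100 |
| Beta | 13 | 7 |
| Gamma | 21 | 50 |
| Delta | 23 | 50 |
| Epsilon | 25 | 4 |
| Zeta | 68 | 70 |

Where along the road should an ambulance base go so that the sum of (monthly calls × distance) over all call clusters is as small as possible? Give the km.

x = 21

For a sum of weighted absolute distances on a line, the optimum is the weighted median (not the mean). Total weight W = 281; half-weight = 140.5.
Sort by position and accumulate weight:
  km 8 (Alpha, w=100) → cum 100
  km 13 (Beta, w=7) → cum 107
  km 21 (Gamma, w=50) → cum 157  ≥ 140.5 → median here
  km 23 (Delta, w=50) → cum 207
  km 25 (Epsilon, w=4) → cum 211
  km 68 (Zeta, w=70) → cum 281
Optimal location: km 21.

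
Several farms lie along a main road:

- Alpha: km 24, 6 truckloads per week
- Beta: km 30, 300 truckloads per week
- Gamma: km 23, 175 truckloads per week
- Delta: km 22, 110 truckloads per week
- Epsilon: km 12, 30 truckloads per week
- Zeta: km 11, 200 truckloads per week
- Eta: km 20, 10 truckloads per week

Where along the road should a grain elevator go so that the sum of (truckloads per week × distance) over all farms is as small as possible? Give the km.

For a sum of weighted absolute distances on a line, the optimum is the weighted median (not the mean). Total weight W = 831; half-weight = 415.5.
Sort by position and accumulate weight:
  km 11 (Zeta, w=200) → cum 200
  km 12 (Epsilon, w=30) → cum 230
  km 20 (Eta, w=10) → cum 240
  km 22 (Delta, w=110) → cum 350
  km 23 (Gamma, w=175) → cum 525  ≥ 415.5 → median here
  km 24 (Alpha, w=6) → cum 531
  km 30 (Beta, w=300) → cum 831
Optimal location: km 23.

x = 23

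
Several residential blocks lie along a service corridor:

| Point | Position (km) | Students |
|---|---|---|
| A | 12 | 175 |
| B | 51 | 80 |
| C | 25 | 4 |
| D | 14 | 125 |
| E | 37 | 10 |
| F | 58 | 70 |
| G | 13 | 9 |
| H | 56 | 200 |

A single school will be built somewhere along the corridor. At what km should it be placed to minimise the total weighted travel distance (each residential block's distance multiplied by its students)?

For a sum of weighted absolute distances on a line, the optimum is the weighted median (not the mean). Total weight W = 673; half-weight = 336.5.
Sort by position and accumulate weight:
  km 12 (A, w=175) → cum 175
  km 13 (G, w=9) → cum 184
  km 14 (D, w=125) → cum 309
  km 25 (C, w=4) → cum 313
  km 37 (E, w=10) → cum 323
  km 51 (B, w=80) → cum 403  ≥ 336.5 → median here
  km 56 (H, w=200) → cum 603
  km 58 (F, w=70) → cum 673
Optimal location: km 51.

x = 51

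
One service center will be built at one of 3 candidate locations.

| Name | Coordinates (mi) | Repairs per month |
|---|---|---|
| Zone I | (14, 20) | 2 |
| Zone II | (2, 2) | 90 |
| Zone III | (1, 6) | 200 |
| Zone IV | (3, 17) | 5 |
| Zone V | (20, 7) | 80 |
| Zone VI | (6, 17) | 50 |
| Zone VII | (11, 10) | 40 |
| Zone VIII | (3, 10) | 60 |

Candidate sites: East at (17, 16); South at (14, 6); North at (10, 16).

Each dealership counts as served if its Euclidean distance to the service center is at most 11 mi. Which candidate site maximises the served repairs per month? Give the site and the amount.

North, covering 157

Coverage radius r = 11 mi; a point is covered iff (Δx)²+(Δy)² ≤ 11² = 121.
  East (17, 16): covers {Zone I, Zone V, Zone VII} → 122
  South (14, 6): covers {Zone V, Zone VII} → 120
  North (10, 16): covers {Zone I, Zone IV, Zone VI, Zone VII, Zone VIII} → 157
Maximum coverage at North: 157 repairs per month.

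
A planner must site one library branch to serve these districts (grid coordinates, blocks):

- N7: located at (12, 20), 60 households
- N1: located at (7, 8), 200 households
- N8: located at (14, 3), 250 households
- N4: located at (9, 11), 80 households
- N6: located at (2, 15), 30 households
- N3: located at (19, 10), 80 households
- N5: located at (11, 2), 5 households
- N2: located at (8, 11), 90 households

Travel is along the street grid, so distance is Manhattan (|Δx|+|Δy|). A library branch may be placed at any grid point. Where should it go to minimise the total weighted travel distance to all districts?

Manhattan distance separates: Σwᵢ(|x−xᵢ|+|y−yᵢ|) = Σwᵢ|x−xᵢ| + Σwᵢ|y−yᵢ|, so x and y are optimised independently as 1-D weighted medians.
Total weight W = 795; half = 397.5.
x-coordinate, sorted with cumulative weight:
  x=2 (N6, w=30) cum 30
  x=7 (N1, w=200) cum 230
  x=8 (N2, w=90) cum 320
  x=9 (N4, w=80) cum 400  ← median
  x=11 (N5, w=5) cum 405
  x=12 (N7, w=60) cum 465
  x=14 (N8, w=250) cum 715
  x=19 (N3, w=80) cum 795
⇒ x* = 9
y-coordinate, sorted with cumulative weight:
  y=2 (N5, w=5) cum 5
  y=3 (N8, w=250) cum 255
  y=8 (N1, w=200) cum 455  ← median
  y=10 (N3, w=80) cum 535
  y=11 (N4, w=80) cum 615
  y=11 (N2, w=90) cum 705
  y=15 (N6, w=30) cum 735
  y=20 (N7, w=60) cum 795
⇒ y* = 8

(9, 8)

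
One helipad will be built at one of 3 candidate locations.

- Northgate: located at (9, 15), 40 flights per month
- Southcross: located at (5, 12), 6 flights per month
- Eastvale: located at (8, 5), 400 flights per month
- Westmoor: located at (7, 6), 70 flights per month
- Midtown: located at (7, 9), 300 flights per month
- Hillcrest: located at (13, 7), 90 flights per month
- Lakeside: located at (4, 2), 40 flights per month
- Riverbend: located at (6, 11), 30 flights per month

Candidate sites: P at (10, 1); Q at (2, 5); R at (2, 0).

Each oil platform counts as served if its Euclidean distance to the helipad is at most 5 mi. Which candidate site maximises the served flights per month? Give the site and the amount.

P, covering 400

Coverage radius r = 5 mi; a point is covered iff (Δx)²+(Δy)² ≤ 5² = 25.
  P (10, 1): covers {Eastvale} → 400
  Q (2, 5): covers {Lakeside} → 40
  R (2, 0): covers {Lakeside} → 40
Maximum coverage at P: 400 flights per month.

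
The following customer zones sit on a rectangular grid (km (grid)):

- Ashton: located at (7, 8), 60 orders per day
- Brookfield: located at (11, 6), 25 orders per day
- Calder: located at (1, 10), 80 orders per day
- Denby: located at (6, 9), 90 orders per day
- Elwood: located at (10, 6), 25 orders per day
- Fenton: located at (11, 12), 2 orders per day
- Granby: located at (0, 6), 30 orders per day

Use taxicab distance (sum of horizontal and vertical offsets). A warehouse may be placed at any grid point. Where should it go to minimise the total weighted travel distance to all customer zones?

(6, 9)

Manhattan distance separates: Σwᵢ(|x−xᵢ|+|y−yᵢ|) = Σwᵢ|x−xᵢ| + Σwᵢ|y−yᵢ|, so x and y are optimised independently as 1-D weighted medians.
Total weight W = 312; half = 156.
x-coordinate, sorted with cumulative weight:
  x=0 (Granby, w=30) cum 30
  x=1 (Calder, w=80) cum 110
  x=6 (Denby, w=90) cum 200  ← median
  x=7 (Ashton, w=60) cum 260
  x=10 (Elwood, w=25) cum 285
  x=11 (Brookfield, w=25) cum 310
  x=11 (Fenton, w=2) cum 312
⇒ x* = 6
y-coordinate, sorted with cumulative weight:
  y=6 (Brookfield, w=25) cum 25
  y=6 (Elwood, w=25) cum 50
  y=6 (Granby, w=30) cum 80
  y=8 (Ashton, w=60) cum 140
  y=9 (Denby, w=90) cum 230  ← median
  y=10 (Calder, w=80) cum 310
  y=12 (Fenton, w=2) cum 312
⇒ y* = 9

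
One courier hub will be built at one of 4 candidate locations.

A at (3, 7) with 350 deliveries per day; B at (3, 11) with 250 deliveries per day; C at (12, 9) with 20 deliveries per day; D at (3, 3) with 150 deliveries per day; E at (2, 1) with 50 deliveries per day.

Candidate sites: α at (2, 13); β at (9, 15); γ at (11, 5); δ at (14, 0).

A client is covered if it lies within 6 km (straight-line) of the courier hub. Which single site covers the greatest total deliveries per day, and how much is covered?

Coverage radius r = 6 km; a point is covered iff (Δx)²+(Δy)² ≤ 6² = 36.
  α (2, 13): covers {B} → 250
  β (9, 15): covers {none} → 0
  γ (11, 5): covers {C} → 20
  δ (14, 0): covers {none} → 0
Maximum coverage at α: 250 deliveries per day.

α, covering 250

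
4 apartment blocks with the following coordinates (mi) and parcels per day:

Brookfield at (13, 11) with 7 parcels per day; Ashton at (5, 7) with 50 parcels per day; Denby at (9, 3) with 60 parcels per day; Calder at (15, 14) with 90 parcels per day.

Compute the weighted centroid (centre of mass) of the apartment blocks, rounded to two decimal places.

(10.78, 9.02)

The minimiser of Σwᵢ‖p−pᵢ‖² is the weighted centroid p* = (Σwᵢpᵢ)/(Σwᵢ).
Σwᵢ = 207.
Σwᵢxᵢ = 7·13 + 50·5 + 60·9 + 90·15 = 2231.
Σwᵢyᵢ = 7·11 + 50·7 + 60·3 + 90·14 = 1867.
x* = 2231/207 = 10.78, y* = 1867/207 = 9.02.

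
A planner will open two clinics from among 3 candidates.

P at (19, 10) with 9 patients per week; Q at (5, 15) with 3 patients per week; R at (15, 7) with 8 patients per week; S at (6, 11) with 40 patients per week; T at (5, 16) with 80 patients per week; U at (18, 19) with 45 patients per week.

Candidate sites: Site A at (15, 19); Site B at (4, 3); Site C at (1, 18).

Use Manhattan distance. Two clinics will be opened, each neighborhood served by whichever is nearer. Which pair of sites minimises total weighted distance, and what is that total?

Evaluate every pair (each demand assigned to the nearer of the two):
  {Site A, Site C}: total = 1329
  {Site A, Site B}: total = 1827
  {Site B, Site C}: total = 2029
Best pair: {Site A, Site C} with total 1329.

{Site A, Site C}, total 1329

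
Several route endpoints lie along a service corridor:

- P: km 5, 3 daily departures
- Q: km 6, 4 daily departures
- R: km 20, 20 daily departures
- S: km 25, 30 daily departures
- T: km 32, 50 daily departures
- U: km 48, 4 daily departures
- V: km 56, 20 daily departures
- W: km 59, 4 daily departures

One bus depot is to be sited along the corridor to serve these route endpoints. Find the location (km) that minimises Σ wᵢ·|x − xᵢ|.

x = 32

For a sum of weighted absolute distances on a line, the optimum is the weighted median (not the mean). Total weight W = 135; half-weight = 67.5.
Sort by position and accumulate weight:
  km 5 (P, w=3) → cum 3
  km 6 (Q, w=4) → cum 7
  km 20 (R, w=20) → cum 27
  km 25 (S, w=30) → cum 57
  km 32 (T, w=50) → cum 107  ≥ 67.5 → median here
  km 48 (U, w=4) → cum 111
  km 56 (V, w=20) → cum 131
  km 59 (W, w=4) → cum 135
Optimal location: km 32.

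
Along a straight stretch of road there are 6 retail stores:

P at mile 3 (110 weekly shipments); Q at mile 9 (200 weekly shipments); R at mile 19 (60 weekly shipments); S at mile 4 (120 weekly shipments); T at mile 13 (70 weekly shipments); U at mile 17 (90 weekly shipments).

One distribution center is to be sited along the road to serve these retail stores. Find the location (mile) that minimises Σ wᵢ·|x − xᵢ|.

For a sum of weighted absolute distances on a line, the optimum is the weighted median (not the mean). Total weight W = 650; half-weight = 325.
Sort by position and accumulate weight:
  mile 3 (P, w=110) → cum 110
  mile 4 (S, w=120) → cum 230
  mile 9 (Q, w=200) → cum 430  ≥ 325 → median here
  mile 13 (T, w=70) → cum 500
  mile 17 (U, w=90) → cum 590
  mile 19 (R, w=60) → cum 650
Optimal location: mile 9.

x = 9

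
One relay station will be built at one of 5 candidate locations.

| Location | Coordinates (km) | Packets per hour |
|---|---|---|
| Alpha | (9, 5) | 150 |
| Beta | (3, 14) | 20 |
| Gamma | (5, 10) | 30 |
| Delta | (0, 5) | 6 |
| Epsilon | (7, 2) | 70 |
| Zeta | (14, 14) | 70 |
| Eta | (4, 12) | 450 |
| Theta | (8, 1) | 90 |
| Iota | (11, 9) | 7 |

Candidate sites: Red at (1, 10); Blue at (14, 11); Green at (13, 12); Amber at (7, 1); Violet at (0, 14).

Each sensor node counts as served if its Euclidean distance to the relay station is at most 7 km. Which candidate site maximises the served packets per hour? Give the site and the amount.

Coverage radius r = 7 km; a point is covered iff (Δx)²+(Δy)² ≤ 7² = 49.
  Red (1, 10): covers {Beta, Gamma, Delta, Eta} → 506
  Blue (14, 11): covers {Zeta, Iota} → 77
  Green (13, 12): covers {Zeta, Iota} → 77
  Amber (7, 1): covers {Alpha, Epsilon, Theta} → 310
  Violet (0, 14): covers {Beta, Gamma, Eta} → 500
Maximum coverage at Red: 506 packets per hour.

Red, covering 506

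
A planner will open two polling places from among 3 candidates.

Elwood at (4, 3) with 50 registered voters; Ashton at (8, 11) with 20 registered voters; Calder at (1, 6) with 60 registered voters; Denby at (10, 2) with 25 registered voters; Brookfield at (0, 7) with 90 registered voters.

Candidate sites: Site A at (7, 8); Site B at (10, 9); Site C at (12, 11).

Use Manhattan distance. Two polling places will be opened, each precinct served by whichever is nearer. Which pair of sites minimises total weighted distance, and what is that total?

{Site A, Site B}, total 1855

Evaluate every pair (each demand assigned to the nearer of the two):
  {Site A, Site B}: total = 1855
  {Site A, Site C}: total = 1905
  {Site B, Site C}: total = 2655
Best pair: {Site A, Site B} with total 1855.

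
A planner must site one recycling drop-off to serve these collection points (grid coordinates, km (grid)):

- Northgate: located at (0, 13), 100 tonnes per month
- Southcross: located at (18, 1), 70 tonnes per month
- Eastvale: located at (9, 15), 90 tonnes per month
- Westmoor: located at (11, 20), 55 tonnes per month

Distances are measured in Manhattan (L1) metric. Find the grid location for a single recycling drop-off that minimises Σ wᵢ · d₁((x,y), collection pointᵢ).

Manhattan distance separates: Σwᵢ(|x−xᵢ|+|y−yᵢ|) = Σwᵢ|x−xᵢ| + Σwᵢ|y−yᵢ|, so x and y are optimised independently as 1-D weighted medians.
Total weight W = 315; half = 157.5.
x-coordinate, sorted with cumulative weight:
  x=0 (Northgate, w=100) cum 100
  x=9 (Eastvale, w=90) cum 190  ← median
  x=11 (Westmoor, w=55) cum 245
  x=18 (Southcross, w=70) cum 315
⇒ x* = 9
y-coordinate, sorted with cumulative weight:
  y=1 (Southcross, w=70) cum 70
  y=13 (Northgate, w=100) cum 170  ← median
  y=15 (Eastvale, w=90) cum 260
  y=20 (Westmoor, w=55) cum 315
⇒ y* = 13

(9, 13)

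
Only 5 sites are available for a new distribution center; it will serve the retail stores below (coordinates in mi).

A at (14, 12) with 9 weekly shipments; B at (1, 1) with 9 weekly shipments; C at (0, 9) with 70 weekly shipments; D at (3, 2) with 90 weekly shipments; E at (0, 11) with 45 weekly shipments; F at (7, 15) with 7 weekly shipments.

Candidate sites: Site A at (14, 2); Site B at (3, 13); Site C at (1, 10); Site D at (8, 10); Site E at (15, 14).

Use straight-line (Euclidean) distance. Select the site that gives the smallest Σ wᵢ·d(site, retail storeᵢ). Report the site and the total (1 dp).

Site C, total 1158.8 mi

Total weighted distance at each candidate:
  Site A (14, 2): total = 3145.3
  Site B (3, 13): total = 1742.5
  Site C (1, 10): total = 1158.8
  Site D (8, 10): total = 1971.4
  Site E (15, 14): total = 3571.0
Minimum is at Site C with total 1158.8 mi.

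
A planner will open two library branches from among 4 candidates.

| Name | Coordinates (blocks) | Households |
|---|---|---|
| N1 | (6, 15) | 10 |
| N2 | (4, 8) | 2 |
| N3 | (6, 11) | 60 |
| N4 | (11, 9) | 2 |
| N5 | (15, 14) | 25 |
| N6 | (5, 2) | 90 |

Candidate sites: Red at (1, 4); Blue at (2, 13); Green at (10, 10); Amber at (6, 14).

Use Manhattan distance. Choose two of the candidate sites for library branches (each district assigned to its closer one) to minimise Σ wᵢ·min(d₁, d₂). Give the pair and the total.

{Red, Amber}, total 989

Evaluate every pair (each demand assigned to the nearer of the two):
  {Red, Amber}: total = 989
  {Red, Green}: total = 1173
  {Red, Blue}: total = 1350
  {Green, Amber}: total = 1605
  {Blue, Amber}: total = 1619
  {Blue, Green}: total = 1773
Best pair: {Red, Amber} with total 989.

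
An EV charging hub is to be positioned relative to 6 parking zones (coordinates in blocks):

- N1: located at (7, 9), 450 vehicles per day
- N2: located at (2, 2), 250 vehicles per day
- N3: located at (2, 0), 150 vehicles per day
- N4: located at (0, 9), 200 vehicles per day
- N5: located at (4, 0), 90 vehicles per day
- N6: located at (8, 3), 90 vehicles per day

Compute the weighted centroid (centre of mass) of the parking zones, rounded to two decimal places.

(4.09, 5.38)

The minimiser of Σwᵢ‖p−pᵢ‖² is the weighted centroid p* = (Σwᵢpᵢ)/(Σwᵢ).
Σwᵢ = 1230.
Σwᵢxᵢ = 450·7 + 250·2 + 150·2 + 200·0 + 90·4 + 90·8 = 5030.
Σwᵢyᵢ = 450·9 + 250·2 + 150·0 + 200·9 + 90·0 + 90·3 = 6620.
x* = 5030/1230 = 4.09, y* = 6620/1230 = 5.38.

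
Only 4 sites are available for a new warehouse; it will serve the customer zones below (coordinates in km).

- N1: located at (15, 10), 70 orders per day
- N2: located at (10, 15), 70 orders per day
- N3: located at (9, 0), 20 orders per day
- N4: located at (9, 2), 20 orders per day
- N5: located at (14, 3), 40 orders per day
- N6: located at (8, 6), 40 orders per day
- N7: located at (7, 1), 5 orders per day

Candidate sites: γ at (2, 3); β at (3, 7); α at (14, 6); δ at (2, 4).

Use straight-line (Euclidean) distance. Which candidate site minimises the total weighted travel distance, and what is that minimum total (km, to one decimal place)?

Total weighted distance at each candidate:
  γ (2, 3): total = 3112.1
  β (3, 7): total = 2658.8
  α (14, 6): total = 1665.3
  δ (2, 4): total = 3025.0
Minimum is at α with total 1665.3 km.

α, total 1665.3 km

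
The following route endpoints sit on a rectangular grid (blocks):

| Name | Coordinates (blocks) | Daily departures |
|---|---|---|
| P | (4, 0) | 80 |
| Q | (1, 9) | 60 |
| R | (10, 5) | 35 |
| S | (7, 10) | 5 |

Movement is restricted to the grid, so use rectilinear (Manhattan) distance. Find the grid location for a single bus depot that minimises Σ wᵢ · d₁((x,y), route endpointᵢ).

Manhattan distance separates: Σwᵢ(|x−xᵢ|+|y−yᵢ|) = Σwᵢ|x−xᵢ| + Σwᵢ|y−yᵢ|, so x and y are optimised independently as 1-D weighted medians.
Total weight W = 180; half = 90.
x-coordinate, sorted with cumulative weight:
  x=1 (Q, w=60) cum 60
  x=4 (P, w=80) cum 140  ← median
  x=7 (S, w=5) cum 145
  x=10 (R, w=35) cum 180
⇒ x* = 4
y-coordinate, sorted with cumulative weight:
  y=0 (P, w=80) cum 80
  y=5 (R, w=35) cum 115  ← median
  y=9 (Q, w=60) cum 175
  y=10 (S, w=5) cum 180
⇒ y* = 5

(4, 5)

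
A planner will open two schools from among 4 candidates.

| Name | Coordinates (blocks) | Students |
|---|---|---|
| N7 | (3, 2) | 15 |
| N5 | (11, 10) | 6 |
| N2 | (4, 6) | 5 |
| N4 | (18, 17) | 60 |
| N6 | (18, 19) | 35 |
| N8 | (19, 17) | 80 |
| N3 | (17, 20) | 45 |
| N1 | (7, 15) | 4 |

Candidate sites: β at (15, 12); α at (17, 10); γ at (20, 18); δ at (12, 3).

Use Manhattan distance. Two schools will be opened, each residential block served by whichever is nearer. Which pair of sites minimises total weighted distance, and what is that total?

Evaluate every pair (each demand assigned to the nearer of the two):
  {γ, δ}: total = 987
  {β, γ}: total = 1165
  {α, γ}: total = 1181
  {β, δ}: total = 2285
  {α, δ}: total = 2301
  {β, α}: total = 2495
Best pair: {γ, δ} with total 987.

{γ, δ}, total 987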